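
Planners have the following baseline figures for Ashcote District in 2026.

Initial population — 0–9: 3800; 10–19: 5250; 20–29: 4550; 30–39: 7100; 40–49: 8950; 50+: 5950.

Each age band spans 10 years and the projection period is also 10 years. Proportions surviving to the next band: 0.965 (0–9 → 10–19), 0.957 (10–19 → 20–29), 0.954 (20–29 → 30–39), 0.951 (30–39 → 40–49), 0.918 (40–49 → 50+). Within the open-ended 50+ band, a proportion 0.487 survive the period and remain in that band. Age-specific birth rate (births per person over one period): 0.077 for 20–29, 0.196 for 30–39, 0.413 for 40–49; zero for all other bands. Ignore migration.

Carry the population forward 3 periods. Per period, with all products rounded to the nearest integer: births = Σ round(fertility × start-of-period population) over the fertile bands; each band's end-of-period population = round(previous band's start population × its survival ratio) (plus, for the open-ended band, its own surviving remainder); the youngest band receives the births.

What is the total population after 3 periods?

Let band 1 be 0–9 through band 6 = 50+.
After projecting period 1:
Births: 4550 × 0.077 = 350 ; 7100 × 0.196 = 1392 ; 8950 × 0.413 = 3696 ⇒ total 5438
Band 2: 3800 × 0.965 = 3667
Band 3: 5250 × 0.957 = 5024
Band 4: 4550 × 0.954 = 4341
Band 5: 7100 × 0.951 = 6752
Band 6: 8950 × 0.918 + 5950 × 0.487 = 8216 + 2898 = 11114
→ [5438, 3667, 5024, 4341, 6752, 11114]
After projecting period 2:
Births: 5024 × 0.077 = 387 ; 4341 × 0.196 = 851 ; 6752 × 0.413 = 2789 ⇒ total 4027
Band 2: 5438 × 0.965 = 5248
Band 3: 3667 × 0.957 = 3509
Band 4: 5024 × 0.954 = 4793
Band 5: 4341 × 0.951 = 4128
Band 6: 6752 × 0.918 + 11114 × 0.487 = 6198 + 5413 = 11611
→ [4027, 5248, 3509, 4793, 4128, 11611]
After projecting period 3:
Births: 3509 × 0.077 = 270 ; 4793 × 0.196 = 939 ; 4128 × 0.413 = 1705 ⇒ total 2914
Band 2: 4027 × 0.965 = 3886
Band 3: 5248 × 0.957 = 5022
Band 4: 3509 × 0.954 = 3348
Band 5: 4793 × 0.951 = 4558
Band 6: 4128 × 0.918 + 11611 × 0.487 = 3790 + 5655 = 9445
→ [2914, 3886, 5022, 3348, 4558, 9445]
Total after period 3: 2914 + 3886 + 5022 + 3348 + 4558 + 9445 = 29173

29173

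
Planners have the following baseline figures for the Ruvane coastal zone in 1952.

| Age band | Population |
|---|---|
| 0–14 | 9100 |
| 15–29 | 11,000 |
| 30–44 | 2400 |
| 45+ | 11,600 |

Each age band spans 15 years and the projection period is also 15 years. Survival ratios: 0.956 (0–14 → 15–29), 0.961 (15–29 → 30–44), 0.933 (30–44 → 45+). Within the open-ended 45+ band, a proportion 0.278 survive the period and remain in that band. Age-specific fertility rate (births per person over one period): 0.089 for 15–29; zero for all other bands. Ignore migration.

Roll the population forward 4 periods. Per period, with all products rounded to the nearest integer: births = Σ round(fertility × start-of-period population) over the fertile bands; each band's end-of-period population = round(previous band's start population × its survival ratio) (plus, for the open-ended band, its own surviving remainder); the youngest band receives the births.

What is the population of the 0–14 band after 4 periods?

66

Numbering the groups 1..4 from youngest to oldest:
[period 1]
Births: 11000 × 0.089 = 979
Group 2: 9100 × 0.956 = 8700
Group 3: 11000 × 0.961 = 10571
Group 4: 2400 × 0.933 + 11600 × 0.278 = 2239 + 3225 = 5464
Population now: 0–14=979, 15–29=8700, 30–44=10571, 45+=5464
[period 2]
Births: 8700 × 0.089 = 774
Group 2: 979 × 0.956 = 936
Group 3: 8700 × 0.961 = 8361
Group 4: 10571 × 0.933 + 5464 × 0.278 = 9863 + 1519 = 11382
Population now: 0–14=774, 15–29=936, 30–44=8361, 45+=11382
[period 3]
Births: 936 × 0.089 = 83
Group 2: 774 × 0.956 = 740
Group 3: 936 × 0.961 = 899
Group 4: 8361 × 0.933 + 11382 × 0.278 = 7801 + 3164 = 10965
Population now: 0–14=83, 15–29=740, 30–44=899, 45+=10965
[period 4]
Births: 740 × 0.089 = 66
Group 2: 83 × 0.956 = 79
Group 3: 740 × 0.961 = 711
Group 4: 899 × 0.933 + 10965 × 0.278 = 839 + 3048 = 3887
Population now: 0–14=66, 15–29=79, 30–44=711, 45+=3887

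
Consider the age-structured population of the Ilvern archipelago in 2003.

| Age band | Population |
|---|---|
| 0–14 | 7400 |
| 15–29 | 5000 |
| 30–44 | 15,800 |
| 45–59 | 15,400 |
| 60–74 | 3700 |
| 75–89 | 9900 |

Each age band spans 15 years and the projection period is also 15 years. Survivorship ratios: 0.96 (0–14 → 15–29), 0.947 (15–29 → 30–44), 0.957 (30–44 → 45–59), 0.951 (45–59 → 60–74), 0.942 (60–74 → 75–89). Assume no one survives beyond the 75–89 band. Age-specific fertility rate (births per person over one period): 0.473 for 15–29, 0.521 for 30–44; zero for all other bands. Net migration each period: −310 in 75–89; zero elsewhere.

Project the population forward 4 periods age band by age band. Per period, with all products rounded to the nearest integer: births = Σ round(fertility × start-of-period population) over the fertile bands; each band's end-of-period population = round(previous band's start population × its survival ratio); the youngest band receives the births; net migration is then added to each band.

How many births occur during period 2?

5827

— Period 1 —
Births: 5000 * 0.473 = 2365 ; 15800 * 0.521 = 8232 → total 10597
15–29: 7400 * 0.96 = 7104
30–44: 5000 * 0.947 = 4735
45–59: 15800 * 0.957 = 15121
60–74: 15400 * 0.951 = 14645
75–89: 3700 * 0.942 = 3485
Net migration: 75–89 − 310 → 3175
End of period: [10597, 7104, 4735, 15121, 14645, 3175]
— Period 2 —
Births: 7104 * 0.473 = 3360 ; 4735 * 0.521 = 2467 → total 5827
15–29: 10597 * 0.96 = 10173
30–44: 7104 * 0.947 = 6727
45–59: 4735 * 0.957 = 4531
60–74: 15121 * 0.951 = 14380
75–89: 14645 * 0.942 = 13796
Net migration: 75–89 − 310 → 13486
End of period: [5827, 10173, 6727, 4531, 14380, 13486]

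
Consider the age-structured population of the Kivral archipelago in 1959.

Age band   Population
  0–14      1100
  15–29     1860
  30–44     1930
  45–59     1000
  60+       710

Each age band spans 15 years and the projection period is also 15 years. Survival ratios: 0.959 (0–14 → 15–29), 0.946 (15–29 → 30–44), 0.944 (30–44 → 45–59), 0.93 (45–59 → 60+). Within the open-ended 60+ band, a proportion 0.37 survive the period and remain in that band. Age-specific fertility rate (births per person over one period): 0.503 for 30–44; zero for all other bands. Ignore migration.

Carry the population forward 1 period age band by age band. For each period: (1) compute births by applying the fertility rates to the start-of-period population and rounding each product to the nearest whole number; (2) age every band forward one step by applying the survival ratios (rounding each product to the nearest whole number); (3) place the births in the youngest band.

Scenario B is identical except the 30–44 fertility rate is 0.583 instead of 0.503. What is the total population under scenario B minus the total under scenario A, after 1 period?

Let group 1 be 0–14 through group 5 = 60+.
Period 1:
Births: 1930 × 0.503 = 971
Group 2: 1100 × 0.959 = 1055
Group 3: 1860 × 0.946 = 1760
Group 4: 1930 × 0.944 = 1822
Group 5: 1000 × 0.93 + 710 × 0.37 = 930 + 263 = 1193
Giving 971 / 1055 / 1760 / 1822 / 1193.
Scenario A total after 1 period: 6801
Scenario B projection —
Period 1:
Births: 1930 × 0.583 = 1125
Group 2: 1100 × 0.959 = 1055
Group 3: 1860 × 0.946 = 1760
Group 4: 1930 × 0.944 = 1822
Group 5: 1000 × 0.93 + 710 × 0.37 = 930 + 263 = 1193
Giving 1125 / 1055 / 1760 / 1822 / 1193.
Scenario B total after 1 period: 6955
Difference B − A = 6955 − 6801 = 154

154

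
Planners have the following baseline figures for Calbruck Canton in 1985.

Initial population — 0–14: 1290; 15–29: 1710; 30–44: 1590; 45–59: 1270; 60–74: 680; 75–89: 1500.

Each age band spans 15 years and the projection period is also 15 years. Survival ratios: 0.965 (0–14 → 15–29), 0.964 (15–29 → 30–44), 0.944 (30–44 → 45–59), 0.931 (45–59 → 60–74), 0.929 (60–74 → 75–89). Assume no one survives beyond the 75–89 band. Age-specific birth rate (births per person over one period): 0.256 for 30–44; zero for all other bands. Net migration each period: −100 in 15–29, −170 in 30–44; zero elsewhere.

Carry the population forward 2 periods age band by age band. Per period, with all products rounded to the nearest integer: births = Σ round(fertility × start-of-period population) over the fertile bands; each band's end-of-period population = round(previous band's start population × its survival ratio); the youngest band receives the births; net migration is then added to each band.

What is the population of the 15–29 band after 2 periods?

293

[period 1]
Births: 1590 × 0.256 = 407
15–29: 1290 × 0.965 = 1245
30–44: 1710 × 0.964 = 1648
45–59: 1590 × 0.944 = 1501
60–74: 1270 × 0.931 = 1182
75–89: 680 × 0.929 = 632
Net migration: 15–29 − 100 → 1145; 30–44 − 170 → 1478
Population now: 0–14=407, 15–29=1145, 30–44=1478, 45–59=1501, 60–74=1182, 75–89=632
[period 2]
Births: 1478 × 0.256 = 378
15–29: 407 × 0.965 = 393
30–44: 1145 × 0.964 = 1104
45–59: 1478 × 0.944 = 1395
60–74: 1501 × 0.931 = 1397
75–89: 1182 × 0.929 = 1098
Net migration: 15–29 − 100 → 293; 30–44 − 170 → 934
Population now: 0–14=378, 15–29=293, 30–44=934, 45–59=1395, 60–74=1397, 75–89=1098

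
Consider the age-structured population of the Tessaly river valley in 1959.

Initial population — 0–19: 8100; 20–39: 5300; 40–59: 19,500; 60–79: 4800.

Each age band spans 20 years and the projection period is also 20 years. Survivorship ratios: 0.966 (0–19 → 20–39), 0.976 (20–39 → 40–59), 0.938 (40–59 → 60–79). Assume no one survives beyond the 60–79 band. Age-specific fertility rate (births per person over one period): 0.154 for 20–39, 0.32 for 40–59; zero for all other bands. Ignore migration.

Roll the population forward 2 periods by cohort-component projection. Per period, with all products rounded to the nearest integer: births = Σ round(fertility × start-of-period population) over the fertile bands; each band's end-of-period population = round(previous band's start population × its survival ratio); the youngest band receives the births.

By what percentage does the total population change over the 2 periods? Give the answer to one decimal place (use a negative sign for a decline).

After projecting period 1:
Births: 5300 × 0.154 = 816 ; 19500 × 0.32 = 6240 → 7056
20–39: 8100 × 0.966 = 7825
40–59: 5300 × 0.976 = 5173
60–79: 19500 × 0.938 = 18291
→ [7056, 7825, 5173, 18291]
After projecting period 2:
Births: 7825 × 0.154 = 1205 ; 5173 × 0.32 = 1655 → 2860
20–39: 7056 × 0.966 = 6816
40–59: 7825 × 0.976 = 7637
60–79: 5173 × 0.938 = 4852
→ [2860, 6816, 7637, 4852]
Total: 37700 → 22165; change = -15535; percentage change = -41.2%

-41.2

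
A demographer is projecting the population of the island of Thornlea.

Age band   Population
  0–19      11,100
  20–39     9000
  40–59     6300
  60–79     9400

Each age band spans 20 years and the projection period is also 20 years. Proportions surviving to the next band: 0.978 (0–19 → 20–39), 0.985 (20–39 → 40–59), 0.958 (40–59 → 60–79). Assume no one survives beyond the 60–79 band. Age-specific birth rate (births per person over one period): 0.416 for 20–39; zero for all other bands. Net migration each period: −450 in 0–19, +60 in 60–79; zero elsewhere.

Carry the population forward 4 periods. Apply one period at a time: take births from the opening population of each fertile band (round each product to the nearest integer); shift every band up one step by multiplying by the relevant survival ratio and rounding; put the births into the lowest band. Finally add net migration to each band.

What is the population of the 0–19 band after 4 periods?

[period 1]
Births: 9000 * 0.416 = 3744
20–39: 11100 * 0.978 = 10856
40–59: 9000 * 0.985 = 8865
60–79: 6300 * 0.958 = 6035
Net migration: 0–19 − 450 → 3294; 60–79 + 60 → 6095
Population now: 0–19=3294, 20–39=10856, 40–59=8865, 60–79=6095
[period 2]
Births: 10856 * 0.416 = 4516
20–39: 3294 * 0.978 = 3222
40–59: 10856 * 0.985 = 10693
60–79: 8865 * 0.958 = 8493
Net migration: 0–19 − 450 → 4066; 60–79 + 60 → 8553
Population now: 0–19=4066, 20–39=3222, 40–59=10693, 60–79=8553
[period 3]
Births: 3222 * 0.416 = 1340
20–39: 4066 * 0.978 = 3977
40–59: 3222 * 0.985 = 3174
60–79: 10693 * 0.958 = 10244
Net migration: 0–19 − 450 → 890; 60–79 + 60 → 10304
Population now: 0–19=890, 20–39=3977, 40–59=3174, 60–79=10304
[period 4]
Births: 3977 * 0.416 = 1654
20–39: 890 * 0.978 = 870
40–59: 3977 * 0.985 = 3917
60–79: 3174 * 0.958 = 3041
Net migration: 0–19 − 450 → 1204; 60–79 + 60 → 3101
Population now: 0–19=1204, 20–39=870, 40–59=3917, 60–79=3101

1204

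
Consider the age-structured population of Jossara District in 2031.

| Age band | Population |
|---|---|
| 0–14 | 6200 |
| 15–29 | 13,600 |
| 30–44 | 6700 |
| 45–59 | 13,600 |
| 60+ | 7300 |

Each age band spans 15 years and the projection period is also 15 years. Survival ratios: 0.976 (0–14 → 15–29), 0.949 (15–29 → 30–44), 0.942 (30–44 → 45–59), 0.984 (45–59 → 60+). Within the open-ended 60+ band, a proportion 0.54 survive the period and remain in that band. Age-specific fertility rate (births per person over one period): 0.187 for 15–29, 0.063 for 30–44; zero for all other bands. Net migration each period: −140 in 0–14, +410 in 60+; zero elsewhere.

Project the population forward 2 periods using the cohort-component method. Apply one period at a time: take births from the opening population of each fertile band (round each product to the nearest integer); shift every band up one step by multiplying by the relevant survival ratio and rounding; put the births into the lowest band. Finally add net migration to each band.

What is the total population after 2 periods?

— Period 1 —
Births: 13600 × 0.187 = 2543, 6700 × 0.063 = 422 — total 2965
15–29: 6200 × 0.976 = 6051
30–44: 13600 × 0.949 = 12906
45–59: 6700 × 0.942 = 6311
60+: 13600 × 0.984 + 7300 × 0.54 = 13382 + 3942 = 17324
Net migration: 0–14 − 140 → 2825; 60+ + 410 → 17734
Giving 2825 / 6051 / 12906 / 6311 / 17734.
— Period 2 —
Births: 6051 × 0.187 = 1132, 12906 × 0.063 = 813 — total 1945
15–29: 2825 × 0.976 = 2757
30–44: 6051 × 0.949 = 5742
45–59: 12906 × 0.942 = 12157
60+: 6311 × 0.984 + 17734 × 0.54 = 6210 + 9576 = 15786
Net migration: 0–14 − 140 → 1805; 60+ + 410 → 16196
Giving 1805 / 2757 / 5742 / 12157 / 16196.
Total after period 2: 1805 + 2757 + 5742 + 12157 + 16196 = 38657

38657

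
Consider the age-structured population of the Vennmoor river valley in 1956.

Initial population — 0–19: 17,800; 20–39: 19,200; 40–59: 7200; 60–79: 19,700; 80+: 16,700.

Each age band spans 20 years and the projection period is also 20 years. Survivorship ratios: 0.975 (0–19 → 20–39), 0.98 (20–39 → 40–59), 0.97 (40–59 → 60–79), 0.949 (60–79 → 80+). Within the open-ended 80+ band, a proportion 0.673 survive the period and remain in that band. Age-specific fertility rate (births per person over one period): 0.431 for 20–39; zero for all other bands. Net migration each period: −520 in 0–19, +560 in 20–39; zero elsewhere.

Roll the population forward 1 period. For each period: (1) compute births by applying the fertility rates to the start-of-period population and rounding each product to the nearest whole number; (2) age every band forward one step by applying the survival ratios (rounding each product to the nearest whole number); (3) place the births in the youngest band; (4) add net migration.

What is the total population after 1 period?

81404

(Bands numbered youngest = 1 to oldest = 5.)
— Period 1 —
Births: 19200 × 0.431 = 8275
Band 2: 17800 × 0.975 = 17355
Band 3: 19200 × 0.98 = 18816
Band 4: 7200 × 0.97 = 6984
Band 5: 19700 × 0.949 + 16700 × 0.673 = 18695 + 11239 = 29934
Net migration: Band 1 − 520 → 7755; Band 2 + 560 → 17915
End of period: [7755, 17915, 18816, 6984, 29934]
Total after period 1: 7755 + 17915 + 18816 + 6984 + 29934 = 81404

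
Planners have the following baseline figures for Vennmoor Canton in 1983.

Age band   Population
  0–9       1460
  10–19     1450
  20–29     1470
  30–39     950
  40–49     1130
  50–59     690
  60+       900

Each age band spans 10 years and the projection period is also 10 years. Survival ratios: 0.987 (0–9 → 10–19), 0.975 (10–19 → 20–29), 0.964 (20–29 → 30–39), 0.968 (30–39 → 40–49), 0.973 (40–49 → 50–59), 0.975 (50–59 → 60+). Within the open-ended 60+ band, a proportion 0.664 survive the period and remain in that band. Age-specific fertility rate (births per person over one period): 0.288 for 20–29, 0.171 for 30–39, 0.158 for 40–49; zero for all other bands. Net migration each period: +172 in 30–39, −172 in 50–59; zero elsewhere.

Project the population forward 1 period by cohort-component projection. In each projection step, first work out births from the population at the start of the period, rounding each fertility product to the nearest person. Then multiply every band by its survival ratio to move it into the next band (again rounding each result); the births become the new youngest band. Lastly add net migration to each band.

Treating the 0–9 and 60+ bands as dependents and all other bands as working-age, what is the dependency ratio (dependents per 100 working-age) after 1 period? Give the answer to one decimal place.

32.3

— Period 1 —
Births: 1470 * 0.288 = 423  |  950 * 0.171 = 162  |  1130 * 0.158 = 179 — total 764
10–19: 1460 * 0.987 = 1441
20–29: 1450 * 0.975 = 1414
30–39: 1470 * 0.964 = 1417
40–49: 950 * 0.968 = 920
50–59: 1130 * 0.973 = 1099
60+: 690 * 0.975 + 900 * 0.664 = 673 + 598 = 1271
Net migration: 30–39 + 172 → 1589; 50–59 − 172 → 927
Population now: 0–9=764, 10–19=1441, 20–29=1414, 30–39=1589, 40–49=920, 50–59=927, 60+=1271
Dependents (band 0–9 + band 60+) = 764 + 1271 = 2035; working-age = 6291; ratio = 2035/6291 × 100 = 32.3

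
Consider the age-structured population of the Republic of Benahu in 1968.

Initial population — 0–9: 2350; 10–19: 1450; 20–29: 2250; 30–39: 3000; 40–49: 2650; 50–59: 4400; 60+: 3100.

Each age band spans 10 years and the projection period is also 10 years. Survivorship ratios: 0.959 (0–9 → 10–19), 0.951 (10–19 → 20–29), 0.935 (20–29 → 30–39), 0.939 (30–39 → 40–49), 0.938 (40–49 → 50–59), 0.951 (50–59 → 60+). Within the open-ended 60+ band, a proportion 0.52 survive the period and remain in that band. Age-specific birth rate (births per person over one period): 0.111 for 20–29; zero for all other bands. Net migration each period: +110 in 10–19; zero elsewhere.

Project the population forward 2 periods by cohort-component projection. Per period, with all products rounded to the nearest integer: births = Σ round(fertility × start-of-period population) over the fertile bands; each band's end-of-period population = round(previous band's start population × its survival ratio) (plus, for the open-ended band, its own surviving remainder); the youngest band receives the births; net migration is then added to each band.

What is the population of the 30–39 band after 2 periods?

1289

Numbering the groups 1..7 from youngest to oldest:
[period 1]
Births: 2250 × 0.111 = 250
Group 2: 2350 × 0.959 = 2254
Group 3: 1450 × 0.951 = 1379
Group 4: 2250 × 0.935 = 2104
Group 5: 3000 × 0.939 = 2817
Group 6: 2650 × 0.938 = 2486
Group 7: 4400 × 0.951 + 3100 × 0.52 = 4184 + 1612 = 5796
Net migration: Group 2 + 110 → 2364
→ [250, 2364, 1379, 2104, 2817, 2486, 5796]
[period 2]
Births: 1379 × 0.111 = 153
Group 2: 250 × 0.959 = 240
Group 3: 2364 × 0.951 = 2248
Group 4: 1379 × 0.935 = 1289
Group 5: 2104 × 0.939 = 1976
Group 6: 2817 × 0.938 = 2642
Group 7: 2486 × 0.951 + 5796 × 0.52 = 2364 + 3014 = 5378
Net migration: Group 2 + 110 → 350
→ [153, 350, 2248, 1289, 1976, 2642, 5378]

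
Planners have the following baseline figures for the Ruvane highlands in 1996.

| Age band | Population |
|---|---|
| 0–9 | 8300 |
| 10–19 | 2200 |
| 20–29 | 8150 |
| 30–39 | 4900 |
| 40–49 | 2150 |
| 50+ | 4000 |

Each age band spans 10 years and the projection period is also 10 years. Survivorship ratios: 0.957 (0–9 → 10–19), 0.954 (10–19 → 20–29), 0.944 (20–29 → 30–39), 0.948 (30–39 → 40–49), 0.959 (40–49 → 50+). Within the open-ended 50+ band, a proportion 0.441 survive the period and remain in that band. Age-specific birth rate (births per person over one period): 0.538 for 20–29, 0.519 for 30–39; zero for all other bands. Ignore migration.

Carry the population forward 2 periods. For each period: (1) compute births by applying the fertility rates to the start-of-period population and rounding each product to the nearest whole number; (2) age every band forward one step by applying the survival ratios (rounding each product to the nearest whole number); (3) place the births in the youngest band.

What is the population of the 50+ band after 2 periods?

Numbering the groups 1..6 from youngest to oldest:
Period 1.
Births: 8150 × 0.538 = 4385 ; 4900 × 0.519 = 2543 → 6928
Group 2: 8300 × 0.957 = 7943
Group 3: 2200 × 0.954 = 2099
Group 4: 8150 × 0.944 = 7694
Group 5: 4900 × 0.948 = 4645
Group 6: 2150 × 0.959 + 4000 × 0.441 = 2062 + 1764 = 3826
→ [6928, 7943, 2099, 7694, 4645, 3826]
Period 2.
Births: 2099 × 0.538 = 1129 ; 7694 × 0.519 = 3993 → 5122
Group 2: 6928 × 0.957 = 6630
Group 3: 7943 × 0.954 = 7578
Group 4: 2099 × 0.944 = 1981
Group 5: 7694 × 0.948 = 7294
Group 6: 4645 × 0.959 + 3826 × 0.441 = 4455 + 1687 = 6142
→ [5122, 6630, 7578, 1981, 7294, 6142]

6142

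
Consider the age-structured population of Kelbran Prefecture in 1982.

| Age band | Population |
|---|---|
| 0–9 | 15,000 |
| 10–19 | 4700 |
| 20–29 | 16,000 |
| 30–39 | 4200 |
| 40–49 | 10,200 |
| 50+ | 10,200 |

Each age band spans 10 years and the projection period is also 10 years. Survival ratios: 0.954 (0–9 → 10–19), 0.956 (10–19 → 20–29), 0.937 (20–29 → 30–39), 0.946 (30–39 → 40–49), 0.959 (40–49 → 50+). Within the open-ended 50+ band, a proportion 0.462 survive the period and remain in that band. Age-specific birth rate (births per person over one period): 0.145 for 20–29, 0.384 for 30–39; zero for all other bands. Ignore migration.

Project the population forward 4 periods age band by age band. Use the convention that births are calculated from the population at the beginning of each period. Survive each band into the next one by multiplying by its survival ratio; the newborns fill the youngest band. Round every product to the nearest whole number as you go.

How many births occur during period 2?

Period 1.
Births: 16000 × 0.145 = 2320  |  4200 × 0.384 = 1613 ⇒ total 3933
10–19: 15000 × 0.954 = 14310
20–29: 4700 × 0.956 = 4493
30–39: 16000 × 0.937 = 14992
40–49: 4200 × 0.946 = 3973
50+: 10200 × 0.959 + 10200 × 0.462 = 9782 + 4712 = 14494
Giving 3933 / 14310 / 4493 / 14992 / 3973 / 14494.
Period 2.
Births: 4493 × 0.145 = 651  |  14992 × 0.384 = 5757 ⇒ total 6408
10–19: 3933 × 0.954 = 3752
20–29: 14310 × 0.956 = 13680
30–39: 4493 × 0.937 = 4210
40–49: 14992 × 0.946 = 14182
50+: 3973 × 0.959 + 14494 × 0.462 = 3810 + 6696 = 10506
Giving 6408 / 3752 / 13680 / 4210 / 14182 / 10506.

6408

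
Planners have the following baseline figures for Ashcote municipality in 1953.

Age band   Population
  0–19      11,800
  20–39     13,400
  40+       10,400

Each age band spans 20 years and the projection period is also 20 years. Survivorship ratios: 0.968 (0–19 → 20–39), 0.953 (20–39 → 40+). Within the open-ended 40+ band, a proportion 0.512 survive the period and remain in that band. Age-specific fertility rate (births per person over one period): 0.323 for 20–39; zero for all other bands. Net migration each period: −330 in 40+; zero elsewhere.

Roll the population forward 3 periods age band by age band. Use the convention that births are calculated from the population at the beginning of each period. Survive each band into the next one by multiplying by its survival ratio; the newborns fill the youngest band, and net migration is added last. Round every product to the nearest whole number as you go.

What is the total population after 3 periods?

Period 1:
Births: 13400 × 0.323 = 4328
20–39: 11800 × 0.968 = 11422
40+: 13400 × 0.953 + 10400 × 0.512 = 12770 + 5325 = 18095
Net migration: 40+ − 330 → 17765
Population now: 0–19=4328, 20–39=11422, 40+=17765
Period 2:
Births: 11422 × 0.323 = 3689
20–39: 4328 × 0.968 = 4190
40+: 11422 × 0.953 + 17765 × 0.512 = 10885 + 9096 = 19981
Net migration: 40+ − 330 → 19651
Population now: 0–19=3689, 20–39=4190, 40+=19651
Period 3:
Births: 4190 × 0.323 = 1353
20–39: 3689 × 0.968 = 3571
40+: 4190 × 0.953 + 19651 × 0.512 = 3993 + 10061 = 14054
Net migration: 40+ − 330 → 13724
Population now: 0–19=1353, 20–39=3571, 40+=13724
Total after period 3: 1353 + 3571 + 13724 = 18648

18648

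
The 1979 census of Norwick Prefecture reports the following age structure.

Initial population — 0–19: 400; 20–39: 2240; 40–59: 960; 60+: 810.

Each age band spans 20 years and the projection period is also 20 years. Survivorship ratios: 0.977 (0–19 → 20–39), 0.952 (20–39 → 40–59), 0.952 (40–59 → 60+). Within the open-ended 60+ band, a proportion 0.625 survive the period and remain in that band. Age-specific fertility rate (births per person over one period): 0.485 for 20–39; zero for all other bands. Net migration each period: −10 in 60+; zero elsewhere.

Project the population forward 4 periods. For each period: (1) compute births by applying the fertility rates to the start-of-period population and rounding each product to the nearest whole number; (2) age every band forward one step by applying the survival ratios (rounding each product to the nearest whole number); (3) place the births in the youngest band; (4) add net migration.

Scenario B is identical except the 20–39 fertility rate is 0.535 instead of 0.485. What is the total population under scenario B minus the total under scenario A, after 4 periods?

244

Period 1:
Births: 2240 × 0.485 = 1086
20–39: 400 × 0.977 = 391
40–59: 2240 × 0.952 = 2132
60+: 960 × 0.952 + 810 × 0.625 = 914 + 506 = 1420
Net migration: 60+ − 10 → 1410
Population now: 0–19=1086, 20–39=391, 40–59=2132, 60+=1410
Period 2:
Births: 391 × 0.485 = 190
20–39: 1086 × 0.977 = 1061
40–59: 391 × 0.952 = 372
60+: 2132 × 0.952 + 1410 × 0.625 = 2030 + 881 = 2911
Net migration: 60+ − 10 → 2901
Population now: 0–19=190, 20–39=1061, 40–59=372, 60+=2901
Period 3:
Births: 1061 × 0.485 = 515
20–39: 190 × 0.977 = 186
40–59: 1061 × 0.952 = 1010
60+: 372 × 0.952 + 2901 × 0.625 = 354 + 1813 = 2167
Net migration: 60+ − 10 → 2157
Population now: 0–19=515, 20–39=186, 40–59=1010, 60+=2157
Period 4:
Births: 186 × 0.485 = 90
20–39: 515 × 0.977 = 503
40–59: 186 × 0.952 = 177
60+: 1010 × 0.952 + 2157 × 0.625 = 962 + 1348 = 2310
Net migration: 60+ − 10 → 2300
Population now: 0–19=90, 20–39=503, 40–59=177, 60+=2300
Scenario A total after 4 periods: 3070
Scenario B projection —
Period 1:
Births: 2240 × 0.535 = 1198
20–39: 400 × 0.977 = 391
40–59: 2240 × 0.952 = 2132
60+: 960 × 0.952 + 810 × 0.625 = 914 + 506 = 1420
Net migration: 60+ − 10 → 1410
Population now: 0–19=1198, 20–39=391, 40–59=2132, 60+=1410
Period 2:
Births: 391 × 0.535 = 209
20–39: 1198 × 0.977 = 1170
40–59: 391 × 0.952 = 372
60+: 2132 × 0.952 + 1410 × 0.625 = 2030 + 881 = 2911
Net migration: 60+ − 10 → 2901
Population now: 0–19=209, 20–39=1170, 40–59=372, 60+=2901
Period 3:
Births: 1170 × 0.535 = 626
20–39: 209 × 0.977 = 204
40–59: 1170 × 0.952 = 1114
60+: 372 × 0.952 + 2901 × 0.625 = 354 + 1813 = 2167
Net migration: 60+ − 10 → 2157
Population now: 0–19=626, 20–39=204, 40–59=1114, 60+=2157
Period 4:
Births: 204 × 0.535 = 109
20–39: 626 × 0.977 = 612
40–59: 204 × 0.952 = 194
60+: 1114 × 0.952 + 2157 × 0.625 = 1061 + 1348 = 2409
Net migration: 60+ − 10 → 2399
Population now: 0–19=109, 20–39=612, 40–59=194, 60+=2399
Scenario B total after 4 periods: 3314
Difference B − A = 3314 − 3070 = 244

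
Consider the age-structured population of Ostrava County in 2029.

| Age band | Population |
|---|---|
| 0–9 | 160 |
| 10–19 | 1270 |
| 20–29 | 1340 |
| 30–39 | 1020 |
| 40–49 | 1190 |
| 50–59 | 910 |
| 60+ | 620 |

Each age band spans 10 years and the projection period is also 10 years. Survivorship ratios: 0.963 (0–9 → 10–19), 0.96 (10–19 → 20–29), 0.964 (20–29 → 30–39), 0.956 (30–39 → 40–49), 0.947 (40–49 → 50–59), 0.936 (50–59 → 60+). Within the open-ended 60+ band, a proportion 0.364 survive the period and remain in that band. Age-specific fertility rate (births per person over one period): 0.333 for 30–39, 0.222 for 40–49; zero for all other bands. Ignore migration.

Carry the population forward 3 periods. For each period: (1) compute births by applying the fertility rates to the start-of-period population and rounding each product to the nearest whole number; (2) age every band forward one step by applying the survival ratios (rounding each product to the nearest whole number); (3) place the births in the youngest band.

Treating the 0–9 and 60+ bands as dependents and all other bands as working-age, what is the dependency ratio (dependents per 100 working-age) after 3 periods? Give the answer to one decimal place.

56.8

Numbering the bands 1..7 from youngest to oldest:
After projecting period 1:
Births: 1020 × 0.333 = 340  |  1190 × 0.222 = 264 ⇒ total 604
Band 2: 160 × 0.963 = 154
Band 3: 1270 × 0.96 = 1219
Band 4: 1340 × 0.964 = 1292
Band 5: 1020 × 0.956 = 975
Band 6: 1190 × 0.947 = 1127
Band 7: 910 × 0.936 + 620 × 0.364 = 852 + 226 = 1078
Population now: 0–9=604, 10–19=154, 20–29=1219, 30–39=1292, 40–49=975, 50–59=1127, 60+=1078
After projecting period 2:
Births: 1292 × 0.333 = 430  |  975 × 0.222 = 216 ⇒ total 646
Band 2: 604 × 0.963 = 582
Band 3: 154 × 0.96 = 148
Band 4: 1219 × 0.964 = 1175
Band 5: 1292 × 0.956 = 1235
Band 6: 975 × 0.947 = 923
Band 7: 1127 × 0.936 + 1078 × 0.364 = 1055 + 392 = 1447
Population now: 0–9=646, 10–19=582, 20–29=148, 30–39=1175, 40–49=1235, 50–59=923, 60+=1447
After projecting period 3:
Births: 1175 × 0.333 = 391  |  1235 × 0.222 = 274 ⇒ total 665
Band 2: 646 × 0.963 = 622
Band 3: 582 × 0.96 = 559
Band 4: 148 × 0.964 = 143
Band 5: 1175 × 0.956 = 1123
Band 6: 1235 × 0.947 = 1170
Band 7: 923 × 0.936 + 1447 × 0.364 = 864 + 527 = 1391
Population now: 0–9=665, 10–19=622, 20–29=559, 30–39=143, 40–49=1123, 50–59=1170, 60+=1391
Dependents (band 0–9 + band 60+) = 665 + 1391 = 2056; working-age = 3617; ratio = 2056/3617 × 100 = 56.8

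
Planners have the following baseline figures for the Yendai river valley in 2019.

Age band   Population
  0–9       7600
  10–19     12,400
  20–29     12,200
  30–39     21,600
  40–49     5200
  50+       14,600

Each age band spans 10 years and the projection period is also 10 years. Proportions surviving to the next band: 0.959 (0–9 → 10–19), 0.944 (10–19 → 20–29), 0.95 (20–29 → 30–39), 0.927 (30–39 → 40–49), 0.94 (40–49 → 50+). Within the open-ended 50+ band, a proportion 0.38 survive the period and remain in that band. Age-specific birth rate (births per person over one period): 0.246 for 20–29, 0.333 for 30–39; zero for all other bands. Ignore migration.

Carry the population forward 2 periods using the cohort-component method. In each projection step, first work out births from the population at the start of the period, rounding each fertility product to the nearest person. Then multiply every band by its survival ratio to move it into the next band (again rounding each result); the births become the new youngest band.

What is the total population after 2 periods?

68048

Period 1.
Births: 12200 * 0.246 = 3001 ; 21600 * 0.333 = 7193 ⇒ total 10194
10–19: 7600 * 0.959 = 7288
20–29: 12400 * 0.944 = 11706
30–39: 12200 * 0.95 = 11590
40–49: 21600 * 0.927 = 20023
50+: 5200 * 0.94 + 14600 * 0.38 = 4888 + 5548 = 10436
Population now: 0–9=10194, 10–19=7288, 20–29=11706, 30–39=11590, 40–49=20023, 50+=10436
Period 2.
Births: 11706 * 0.246 = 2880 ; 11590 * 0.333 = 3859 ⇒ total 6739
10–19: 10194 * 0.959 = 9776
20–29: 7288 * 0.944 = 6880
30–39: 11706 * 0.95 = 11121
40–49: 11590 * 0.927 = 10744
50+: 20023 * 0.94 + 10436 * 0.38 = 18822 + 3966 = 22788
Population now: 0–9=6739, 10–19=9776, 20–29=6880, 30–39=11121, 40–49=10744, 50+=22788
Total after period 2: 6739 + 9776 + 6880 + 11121 + 10744 + 22788 = 68048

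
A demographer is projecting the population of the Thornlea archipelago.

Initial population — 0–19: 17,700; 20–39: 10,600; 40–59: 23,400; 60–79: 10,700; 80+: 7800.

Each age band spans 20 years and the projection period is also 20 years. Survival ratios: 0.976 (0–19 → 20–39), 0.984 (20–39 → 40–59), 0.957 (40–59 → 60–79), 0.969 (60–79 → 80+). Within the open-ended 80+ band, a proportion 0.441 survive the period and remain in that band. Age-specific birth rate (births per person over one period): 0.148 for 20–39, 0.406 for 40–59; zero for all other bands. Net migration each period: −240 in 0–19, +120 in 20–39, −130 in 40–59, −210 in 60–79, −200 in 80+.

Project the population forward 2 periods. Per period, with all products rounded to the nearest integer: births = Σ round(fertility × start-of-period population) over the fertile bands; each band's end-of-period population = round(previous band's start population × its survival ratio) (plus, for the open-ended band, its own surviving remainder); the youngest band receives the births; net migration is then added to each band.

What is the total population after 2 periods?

71136

[period 1]
Births: 10600 × 0.148 = 1569 ; 23400 × 0.406 = 9500 → total 11069
20–39: 17700 × 0.976 = 17275
40–59: 10600 × 0.984 = 10430
60–79: 23400 × 0.957 = 22394
80+: 10700 × 0.969 + 7800 × 0.441 = 10368 + 3440 = 13808
Net migration: 0–19 − 240 → 10829; 20–39 + 120 → 17395; 40–59 − 130 → 10300; 60–79 − 210 → 22184; 80+ − 200 → 13608
Giving 10829 / 17395 / 10300 / 22184 / 13608.
[period 2]
Births: 17395 × 0.148 = 2574 ; 10300 × 0.406 = 4182 → total 6756
20–39: 10829 × 0.976 = 10569
40–59: 17395 × 0.984 = 17117
60–79: 10300 × 0.957 = 9857
80+: 22184 × 0.969 + 13608 × 0.441 = 21496 + 6001 = 27497
Net migration: 0–19 − 240 → 6516; 20–39 + 120 → 10689; 40–59 − 130 → 16987; 60–79 − 210 → 9647; 80+ − 200 → 27297
Giving 6516 / 10689 / 16987 / 9647 / 27297.
Total after period 2: 6516 + 10689 + 16987 + 9647 + 27297 = 71136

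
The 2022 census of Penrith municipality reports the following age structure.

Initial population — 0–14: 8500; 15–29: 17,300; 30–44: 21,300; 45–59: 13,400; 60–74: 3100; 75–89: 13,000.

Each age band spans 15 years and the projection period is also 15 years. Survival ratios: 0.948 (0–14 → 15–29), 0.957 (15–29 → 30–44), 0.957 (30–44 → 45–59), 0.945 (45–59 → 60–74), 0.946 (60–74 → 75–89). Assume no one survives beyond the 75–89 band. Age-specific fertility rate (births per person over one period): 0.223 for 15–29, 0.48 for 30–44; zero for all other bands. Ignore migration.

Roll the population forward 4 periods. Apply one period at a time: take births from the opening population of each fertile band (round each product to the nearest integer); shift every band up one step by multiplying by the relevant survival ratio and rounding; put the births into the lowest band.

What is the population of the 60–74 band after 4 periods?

6974

Period 1:
Births: 17300 * 0.223 = 3858, 21300 * 0.48 = 10224 — total 14082
15–29: 8500 * 0.948 = 8058
30–44: 17300 * 0.957 = 16556
45–59: 21300 * 0.957 = 20384
60–74: 13400 * 0.945 = 12663
75–89: 3100 * 0.946 = 2933
Population now: 0–14=14082, 15–29=8058, 30–44=16556, 45–59=20384, 60–74=12663, 75–89=2933
Period 2:
Births: 8058 * 0.223 = 1797, 16556 * 0.48 = 7947 — total 9744
15–29: 14082 * 0.948 = 13350
30–44: 8058 * 0.957 = 7712
45–59: 16556 * 0.957 = 15844
60–74: 20384 * 0.945 = 19263
75–89: 12663 * 0.946 = 11979
Population now: 0–14=9744, 15–29=13350, 30–44=7712, 45–59=15844, 60–74=19263, 75–89=11979
Period 3:
Births: 13350 * 0.223 = 2977, 7712 * 0.48 = 3702 — total 6679
15–29: 9744 * 0.948 = 9237
30–44: 13350 * 0.957 = 12776
45–59: 7712 * 0.957 = 7380
60–74: 15844 * 0.945 = 14973
75–89: 19263 * 0.946 = 18223
Population now: 0–14=6679, 15–29=9237, 30–44=12776, 45–59=7380, 60–74=14973, 75–89=18223
Period 4:
Births: 9237 * 0.223 = 2060, 12776 * 0.48 = 6132 — total 8192
15–29: 6679 * 0.948 = 6332
30–44: 9237 * 0.957 = 8840
45–59: 12776 * 0.957 = 12227
60–74: 7380 * 0.945 = 6974
75–89: 14973 * 0.946 = 14164
Population now: 0–14=8192, 15–29=6332, 30–44=8840, 45–59=12227, 60–74=6974, 75–89=14164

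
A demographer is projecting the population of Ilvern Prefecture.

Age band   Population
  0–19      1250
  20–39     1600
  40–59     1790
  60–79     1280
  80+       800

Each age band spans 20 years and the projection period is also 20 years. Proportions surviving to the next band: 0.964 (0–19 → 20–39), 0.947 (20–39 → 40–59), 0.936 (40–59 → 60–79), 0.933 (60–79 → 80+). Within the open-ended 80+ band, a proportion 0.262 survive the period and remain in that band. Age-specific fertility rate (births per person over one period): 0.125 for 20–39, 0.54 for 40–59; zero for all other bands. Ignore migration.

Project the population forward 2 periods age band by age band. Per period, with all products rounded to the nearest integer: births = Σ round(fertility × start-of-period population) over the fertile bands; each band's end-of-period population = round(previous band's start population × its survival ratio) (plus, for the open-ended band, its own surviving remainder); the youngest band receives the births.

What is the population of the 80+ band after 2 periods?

1931

— Period 1 —
Births: 1600 * 0.125 = 200  |  1790 * 0.54 = 967 → total 1167
20–39: 1250 * 0.964 = 1205
40–59: 1600 * 0.947 = 1515
60–79: 1790 * 0.936 = 1675
80+: 1280 * 0.933 + 800 * 0.262 = 1194 + 210 = 1404
End of period: [1167, 1205, 1515, 1675, 1404]
— Period 2 —
Births: 1205 * 0.125 = 151  |  1515 * 0.54 = 818 → total 969
20–39: 1167 * 0.964 = 1125
40–59: 1205 * 0.947 = 1141
60–79: 1515 * 0.936 = 1418
80+: 1675 * 0.933 + 1404 * 0.262 = 1563 + 368 = 1931
End of period: [969, 1125, 1141, 1418, 1931]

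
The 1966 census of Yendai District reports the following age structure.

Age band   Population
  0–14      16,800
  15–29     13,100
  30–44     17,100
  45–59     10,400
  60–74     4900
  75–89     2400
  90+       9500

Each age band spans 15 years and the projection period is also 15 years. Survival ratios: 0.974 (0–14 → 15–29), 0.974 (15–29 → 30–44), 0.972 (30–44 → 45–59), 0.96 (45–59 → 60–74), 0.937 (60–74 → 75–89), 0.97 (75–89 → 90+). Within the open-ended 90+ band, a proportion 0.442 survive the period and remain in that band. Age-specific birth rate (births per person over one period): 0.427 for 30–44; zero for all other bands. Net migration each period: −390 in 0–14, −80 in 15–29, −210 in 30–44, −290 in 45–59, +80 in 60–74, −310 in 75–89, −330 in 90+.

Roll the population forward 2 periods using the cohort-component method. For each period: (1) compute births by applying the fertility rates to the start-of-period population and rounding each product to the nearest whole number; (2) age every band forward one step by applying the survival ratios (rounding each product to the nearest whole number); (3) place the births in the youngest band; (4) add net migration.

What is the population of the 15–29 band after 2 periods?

(Groups numbered youngest = 1 to oldest = 7.)
Period 1.
Births: 17100 × 0.427 = 7302
Group 2: 16800 × 0.974 = 16363
Group 3: 13100 × 0.974 = 12759
Group 4: 17100 × 0.972 = 16621
Group 5: 10400 × 0.96 = 9984
Group 6: 4900 × 0.937 = 4591
Group 7: 2400 × 0.97 + 9500 × 0.442 = 2328 + 4199 = 6527
Net migration: Group 1 − 390 → 6912; Group 2 − 80 → 16283; Group 3 − 210 → 12549; Group 4 − 290 → 16331; Group 5 + 80 → 10064; Group 6 − 310 → 4281; Group 7 − 330 → 6197
Population now: 0–14=6912, 15–29=16283, 30–44=12549, 45–59=16331, 60–74=10064, 75–89=4281, 90+=6197
Period 2.
Births: 12549 × 0.427 = 5358
Group 2: 6912 × 0.974 = 6732
Group 3: 16283 × 0.974 = 15860
Group 4: 12549 × 0.972 = 12198
Group 5: 16331 × 0.96 = 15678
Group 6: 10064 × 0.937 = 9430
Group 7: 4281 × 0.97 + 6197 × 0.442 = 4153 + 2739 = 6892
Net migration: Group 1 − 390 → 4968; Group 2 − 80 → 6652; Group 3 − 210 → 15650; Group 4 − 290 → 11908; Group 5 + 80 → 15758; Group 6 − 310 → 9120; Group 7 − 330 → 6562
Population now: 0–14=4968, 15–29=6652, 30–44=15650, 45–59=11908, 60–74=15758, 75–89=9120, 90+=6562

6652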